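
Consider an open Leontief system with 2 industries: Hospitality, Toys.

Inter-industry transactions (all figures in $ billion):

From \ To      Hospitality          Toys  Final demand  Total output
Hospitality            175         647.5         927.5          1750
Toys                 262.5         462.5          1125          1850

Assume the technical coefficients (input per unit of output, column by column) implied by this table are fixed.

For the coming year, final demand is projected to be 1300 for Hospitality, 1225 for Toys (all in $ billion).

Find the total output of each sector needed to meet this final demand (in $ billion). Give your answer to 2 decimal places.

x_1 = 2255.02, x_2 = 2084.34

Technical coefficients a_ij = z_ij / X_j:
  a_11 = 175/1750 = 0.10, a_21 = 262.5/1750 = 0.15
  a_12 = 647.5/1850 = 0.35, a_22 = 462.5/1850 = 0.25
I − A =
  [   0.90    -0.35]
  [  -0.15     0.75]
det(I−A) = (0.90)(0.75) − (-0.35)(-0.15) = 0.6225
adj(I−A) = [[0.75, 0.35], [0.15, 0.90]]
(I − A)⁻¹ = adj(I−A) / det(I−A) ≈
  [   1.2048     0.5622]
  [   0.2410     1.4458]
x = (I − A)⁻¹ d = adj(I−A)·d / det(I−A), with det(I−A) = 0.6225:
  x_1 = (0.75·1300 + 0.35·1225) / 0.6225 = 1403.75 / 0.6225 ≈ 2255.02
  x_2 = (0.15·1300 + 0.90·1225) / 0.6225 = 1297.50 / 0.6225 ≈ 2084.34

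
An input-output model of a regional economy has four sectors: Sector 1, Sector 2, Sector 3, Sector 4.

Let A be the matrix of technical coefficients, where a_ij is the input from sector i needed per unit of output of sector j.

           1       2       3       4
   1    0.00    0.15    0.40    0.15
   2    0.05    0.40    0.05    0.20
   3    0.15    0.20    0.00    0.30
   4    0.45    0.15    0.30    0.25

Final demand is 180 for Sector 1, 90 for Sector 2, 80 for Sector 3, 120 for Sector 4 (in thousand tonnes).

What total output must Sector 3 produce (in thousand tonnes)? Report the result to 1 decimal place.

I − A =
  [   1.00    -0.15    -0.40    -0.15]
  [  -0.05     0.60    -0.05    -0.20]
  [  -0.15    -0.20     1.00    -0.30]
  [  -0.45    -0.15    -0.30     0.75]
Compute the cofactors C_ij = (−1)^(i+j)·(3×3 minor ij) of I−A; the adjugate is their transpose:
adj(I−A) = Cᵀ =
  [ 0.344250   0.208500   0.210750   0.208750]
  [ 0.144375   0.486750   0.147375   0.217625]
  [ 0.171750   0.222000   0.359250   0.237250]
  [ 0.304125   0.311250   0.299625   0.541375]
det(I−A) = Σ_j (I−A)_1j·C_1j = (1.00)(0.344250) + (-0.15)(0.144375) + (-0.40)(0.171750) + (-0.15)(0.304125) = 0.208275
(I − A)⁻¹ = adj(I−A) / det(I−A) ≈
  [   1.6529     1.0011     1.0119     1.0023]
  [   0.6932     2.3371     0.7076     1.0449]
  [   0.8246     1.0659     1.7249     1.1391]
  [   1.4602     1.4944     1.4386     2.5993]
x = (I − A)⁻¹ d = adj(I−A)·d / det(I−A), with det(I−A) = 0.208275:
  x_1 = (0.344250·180 + 0.208500·90 + 0.210750·80 + 0.208750·120) / 0.208275 = 122.64 / 0.208275 ≈ 588.8
  x_2 = (0.144375·180 + 0.486750·90 + 0.147375·80 + 0.217625·120) / 0.208275 = 107.70 / 0.208275 ≈ 517.1
  x_3 = (0.171750·180 + 0.222000·90 + 0.359250·80 + 0.237250·120) / 0.208275 = 108.105 / 0.208275 ≈ 519.0
  x_4 = (0.304125·180 + 0.311250·90 + 0.299625·80 + 0.541375·120) / 0.208275 = 171.69 / 0.208275 ≈ 824.3

x_3 = 519.0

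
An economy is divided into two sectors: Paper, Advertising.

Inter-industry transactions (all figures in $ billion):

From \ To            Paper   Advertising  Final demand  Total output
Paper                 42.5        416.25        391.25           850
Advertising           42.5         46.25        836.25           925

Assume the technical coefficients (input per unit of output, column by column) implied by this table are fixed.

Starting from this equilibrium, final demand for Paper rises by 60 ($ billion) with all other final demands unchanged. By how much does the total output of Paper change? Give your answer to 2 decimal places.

Technical coefficients a_ij = z_ij / X_j:
  a_11 = 42.5/850 = 0.05, a_21 = 42.5/850 = 0.05
  a_12 = 416.25/925 = 0.45, a_22 = 46.25/925 = 0.05
I − A =
  [   0.95    -0.45]
  [  -0.05     0.95]
det(I−A) = (0.95)(0.95) − (-0.45)(-0.05) = 0.8800
adj(I−A) = [[0.95, 0.45], [0.05, 0.95]]
(I − A)⁻¹ = adj(I−A) / det(I−A) ≈
  [   1.0795     0.5114]
  [   0.0568     1.0795]
Δx = (I − A)⁻¹ Δd with Δd having +60 in the Paper component and 0 elsewhere.
So Δx_1 = L_11 · (+60), where L_11 = adj(I−A)_11 / det(I−A) = 0.95 / 0.8800.
Δx_1 = 0.95 × (+60) / 0.8800 = 57.00 / 0.8800 ≈ 64.77.

Δx_1 = 64.77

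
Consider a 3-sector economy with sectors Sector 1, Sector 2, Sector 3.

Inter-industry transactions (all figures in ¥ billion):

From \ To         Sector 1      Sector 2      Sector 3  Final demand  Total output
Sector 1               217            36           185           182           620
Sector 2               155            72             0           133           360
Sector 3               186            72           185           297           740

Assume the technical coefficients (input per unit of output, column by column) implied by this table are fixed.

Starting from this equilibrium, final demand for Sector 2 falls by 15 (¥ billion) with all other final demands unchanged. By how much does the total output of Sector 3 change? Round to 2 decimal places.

Technical coefficients a_ij = z_ij / X_j:
  a_11 = 217/620 = 0.35, a_21 = 155/620 = 0.25, a_31 = 186/620 = 0.30
  a_12 = 36/360 = 0.10, a_22 = 72/360 = 0.20, a_32 = 72/360 = 0.20
  a_13 = 185/740 = 0.25, a_23 = 0/740 = 0.00, a_33 = 185/740 = 0.25
I − A =
  [   0.65    -0.10    -0.25]
  [  -0.25     0.80     0.00]
  [  -0.30    -0.20     0.75]
Cofactors of I−A, C_ij = (−1)^(i+j)·(minor ij) (rows/columns in the sector order above):
  C_11 = (0.80)(0.75) − (0.00)(-0.20) = 0.6000
  C_12 = −[(-0.25)(0.75) − (0.00)(-0.30)] = 0.1875
  C_13 = (-0.25)(-0.20) − (0.80)(-0.30) = 0.2900
  C_21 = −[(-0.10)(0.75) − (-0.25)(-0.20)] = 0.1250
  C_22 = (0.65)(0.75) − (-0.25)(-0.30) = 0.4125
  C_23 = −[(0.65)(-0.20) − (-0.10)(-0.30)] = 0.1600
  C_31 = (-0.10)(0.00) − (-0.25)(0.80) = 0.2000
  C_32 = −[(0.65)(0.00) − (-0.25)(-0.25)] = 0.0625
  C_33 = (0.65)(0.80) − (-0.10)(-0.25) = 0.4950
det(I−A) = Σ_j (I−A)_1j·C_1j = (0.65)(0.6000) + (-0.10)(0.1875) + (-0.25)(0.2900) = 0.29875
adj(I−A) = Cᵀ =
  [ 0.6000   0.1250   0.2000]
  [ 0.1875   0.4125   0.0625]
  [ 0.2900   0.1600   0.4950]
(I − A)⁻¹ = adj(I−A) / det(I−A) ≈
  [   2.0084     0.4184     0.6695]
  [   0.6276     1.3808     0.2092]
  [   0.9707     0.5356     1.6569]
Δx = (I − A)⁻¹ Δd with Δd having -15 in the Sector 2 component and 0 elsewhere.
So Δx_3 = L_32 · (-15), where L_32 = adj(I−A)_32 / det(I−A) = 0.1600 / 0.29875.
Δx_3 = 0.1600 × (-15) / 0.29875 = -2.40 / 0.29875 ≈ -8.03.

Δx_3 = -8.03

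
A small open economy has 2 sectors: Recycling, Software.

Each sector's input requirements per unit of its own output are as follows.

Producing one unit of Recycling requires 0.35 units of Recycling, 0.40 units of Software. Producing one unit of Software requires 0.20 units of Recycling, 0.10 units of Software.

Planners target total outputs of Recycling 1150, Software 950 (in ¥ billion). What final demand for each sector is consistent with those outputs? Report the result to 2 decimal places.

d_1 = 557.50, d_2 = 395.00

I − A =
  [   0.65    -0.20]
  [  -0.40     0.90]
d = (I − A) x:
  d_1 = (+0.65)·1150 + (-0.20)·950 = 557.50
  d_2 = (-0.40)·1150 + (+0.90)·950 = 395.00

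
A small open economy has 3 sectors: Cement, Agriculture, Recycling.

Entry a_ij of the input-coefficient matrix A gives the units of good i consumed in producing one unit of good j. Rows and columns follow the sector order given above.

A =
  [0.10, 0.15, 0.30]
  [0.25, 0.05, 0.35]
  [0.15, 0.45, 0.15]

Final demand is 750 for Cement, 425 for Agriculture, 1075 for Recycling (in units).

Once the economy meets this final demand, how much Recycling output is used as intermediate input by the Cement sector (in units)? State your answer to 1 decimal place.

z_RC = 307.8

I − A =
  [   0.90    -0.15    -0.30]
  [  -0.25     0.95    -0.35]
  [  -0.15    -0.45     0.85]
Cofactors of I−A, C_ij = (−1)^(i+j)·(minor ij) (rows/columns in the sector order above):
  C_11 = (0.95)(0.85) − (-0.35)(-0.45) = 0.6500
  C_12 = −[(-0.25)(0.85) − (-0.35)(-0.15)] = 0.2650
  C_13 = (-0.25)(-0.45) − (0.95)(-0.15) = 0.2550
  C_21 = −[(-0.15)(0.85) − (-0.30)(-0.45)] = 0.2625
  C_22 = (0.90)(0.85) − (-0.30)(-0.15) = 0.7200
  C_23 = −[(0.90)(-0.45) − (-0.15)(-0.15)] = 0.4275
  C_31 = (-0.15)(-0.35) − (-0.30)(0.95) = 0.3375
  C_32 = −[(0.90)(-0.35) − (-0.30)(-0.25)] = 0.3900
  C_33 = (0.90)(0.95) − (-0.15)(-0.25) = 0.8175
det(I−A) = Σ_j (I−A)_1j·C_1j = (0.90)(0.6500) + (-0.15)(0.2650) + (-0.30)(0.2550) = 0.46875
adj(I−A) = Cᵀ =
  [ 0.6500   0.2625   0.3375]
  [ 0.2650   0.7200   0.3900]
  [ 0.2550   0.4275   0.8175]
(I − A)⁻¹ = adj(I−A) / det(I−A) ≈
  [   1.3867     0.5600     0.7200]
  [   0.5653     1.5360     0.8320]
  [   0.5440     0.9120     1.7440]
First solve x = (I − A)⁻¹ d = adj(I−A)·d / det(I−A); in particular x_C = (0.6500·750 + 0.2625·425 + 0.3375·1075) / 0.46875 = 961.875 / 0.46875 = 2052.000.
Intermediate flow from R to C: z_RC = a_RC · x_C = 0.15 × 961.875 / 0.46875 = 144.28125 / 0.46875 = 307.8.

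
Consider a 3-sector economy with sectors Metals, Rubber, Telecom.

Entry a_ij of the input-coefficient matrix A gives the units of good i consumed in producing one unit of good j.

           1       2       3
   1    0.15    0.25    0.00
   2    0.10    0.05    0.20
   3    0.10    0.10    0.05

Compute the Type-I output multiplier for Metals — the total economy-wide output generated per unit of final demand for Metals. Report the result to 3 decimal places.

I − A =
  [   0.85    -0.25     0.00]
  [  -0.10     0.95    -0.20]
  [  -0.10    -0.10     0.95]
Cofactors of I−A, C_ij = (−1)^(i+j)·(minor ij) (rows/columns in the sector order above):
  C_11 = (0.95)(0.95) − (-0.20)(-0.10) = 0.8825
  C_12 = −[(-0.10)(0.95) − (-0.20)(-0.10)] = 0.1150
  C_13 = (-0.10)(-0.10) − (0.95)(-0.10) = 0.1050
  C_21 = −[(-0.25)(0.95) − (0.00)(-0.10)] = 0.2375
  C_22 = (0.85)(0.95) − (0.00)(-0.10) = 0.8075
  C_23 = −[(0.85)(-0.10) − (-0.25)(-0.10)] = 0.1100
  C_31 = (-0.25)(-0.20) − (0.00)(0.95) = 0.0500
  C_32 = −[(0.85)(-0.20) − (0.00)(-0.10)] = 0.1700
  C_33 = (0.85)(0.95) − (-0.25)(-0.10) = 0.7825
det(I−A) = Σ_j (I−A)_1j·C_1j = (0.85)(0.8825) + (-0.25)(0.1150) + (0.00)(0.1050) = 0.721375
adj(I−A) = Cᵀ =
  [ 0.8825   0.2375   0.0500]
  [ 0.1150   0.8075   0.1700]
  [ 0.1050   0.1100   0.7825]
(I − A)⁻¹ = adj(I−A) / det(I−A) ≈
  [   1.2234     0.3292     0.0693]
  [   0.1594     1.1194     0.2357]
  [   0.1456     0.1525     1.0847]
The output multiplier for sector j is the column-j sum of the Leontief inverse (I − A)⁻¹ = adj(I−A) / det(I−A).
Column 1 of adj(I−A): (0.8825, 0.1150, 0.1050); det(I−A) = 0.721375.
m_1 = (0.8825 + 0.1150 + 0.1050) / 0.721375 = 1.1025 / 0.721375 ≈ 1.528.

m_1 = 1.528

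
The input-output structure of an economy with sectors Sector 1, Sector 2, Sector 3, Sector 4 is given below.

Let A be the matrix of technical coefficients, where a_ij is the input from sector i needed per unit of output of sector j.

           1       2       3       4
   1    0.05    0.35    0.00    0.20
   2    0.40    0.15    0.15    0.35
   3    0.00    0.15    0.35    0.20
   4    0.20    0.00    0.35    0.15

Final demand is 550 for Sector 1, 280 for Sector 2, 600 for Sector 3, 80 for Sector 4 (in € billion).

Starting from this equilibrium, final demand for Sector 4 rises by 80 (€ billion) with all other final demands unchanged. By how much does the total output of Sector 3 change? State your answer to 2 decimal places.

Δx_3 = 64.32

I − A =
  [   0.95    -0.35     0.00    -0.20]
  [  -0.40     0.85    -0.15    -0.35]
  [   0.00    -0.15     0.65    -0.20]
  [  -0.20     0.00    -0.35     0.85]
Compute the cofactors C_ij = (−1)^(i+j)·(3×3 minor ij) of I−A; the adjugate is their transpose:
adj(I−A) = Cᵀ =
  [ 0.372625   0.179375   0.147000   0.196125]
  [ 0.244500   0.432375   0.259500   0.296625]
  [ 0.095500   0.129125   0.508875   0.195375]
  [ 0.127000   0.095375   0.244125   0.412500]
det(I−A) = Σ_j (I−A)_1j·C_1j = (0.95)(0.372625) + (-0.35)(0.244500) + (0.00)(0.095500) + (-0.20)(0.127000) = 0.24301875
(I − A)⁻¹ = adj(I−A) / det(I−A) ≈
  [   1.5333     0.7381     0.6049     0.8070]
  [   1.0061     1.7792     1.0678     1.2206]
  [   0.3930     0.5313     2.0940     0.8040]
  [   0.5226     0.3925     1.0046     1.6974]
Δx = (I − A)⁻¹ Δd with Δd having +80 in the Sector 4 component and 0 elsewhere.
So Δx_3 = L_34 · (+80), where L_34 = adj(I−A)_34 / det(I−A) = 0.195375 / 0.24301875.
Δx_3 = 0.195375 × (+80) / 0.24301875 = 15.63 / 0.24301875 ≈ 64.32.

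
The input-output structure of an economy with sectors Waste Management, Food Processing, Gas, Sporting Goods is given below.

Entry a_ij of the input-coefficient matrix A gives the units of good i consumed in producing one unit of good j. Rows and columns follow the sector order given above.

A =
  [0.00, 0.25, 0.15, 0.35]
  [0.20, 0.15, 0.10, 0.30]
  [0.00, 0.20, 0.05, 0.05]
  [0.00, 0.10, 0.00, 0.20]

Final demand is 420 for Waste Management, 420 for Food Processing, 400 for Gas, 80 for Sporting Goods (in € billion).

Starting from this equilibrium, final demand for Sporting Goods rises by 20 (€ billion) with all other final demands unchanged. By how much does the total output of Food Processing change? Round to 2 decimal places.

Δx_F = 12.99

I − A =
  [   1.00    -0.25    -0.15    -0.35]
  [  -0.20     0.85    -0.10    -0.30]
  [   0.00    -0.20     0.95    -0.05]
  [   0.00    -0.10     0.00     0.80]
Compute the cofactors C_ij = (−1)^(i+j)·(3×3 minor ij) of I−A; the adjugate is their transpose:
adj(I−A) = Cᵀ =
  [ 0.6010   0.2480   0.1210   0.3635]
  [ 0.1520   0.7600   0.1040   0.3580]
  [ 0.0330   0.1650   0.6030   0.1140]
  [ 0.0190   0.0950   0.0130   0.7340]
det(I−A) = Σ_j (I−A)_1j·C_1j = (1.00)(0.6010) + (-0.25)(0.1520) + (-0.15)(0.0330) + (-0.35)(0.0190) = 0.5514
(I − A)⁻¹ = adj(I−A) / det(I−A) ≈
  [   1.0900     0.4498     0.2194     0.6592]
  [   0.2757     1.3783     0.1886     0.6493]
  [   0.0598     0.2992     1.0936     0.2067]
  [   0.0345     0.1723     0.0236     1.3312]
Δx = (I − A)⁻¹ Δd with Δd having +20 in the Sporting Goods component and 0 elsewhere.
So Δx_F = L_FS · (+20), where L_FS = adj(I−A)_FS / det(I−A) = 0.3580 / 0.5514.
Δx_F = 0.3580 × (+20) / 0.5514 = 7.16 / 0.5514 ≈ 12.99.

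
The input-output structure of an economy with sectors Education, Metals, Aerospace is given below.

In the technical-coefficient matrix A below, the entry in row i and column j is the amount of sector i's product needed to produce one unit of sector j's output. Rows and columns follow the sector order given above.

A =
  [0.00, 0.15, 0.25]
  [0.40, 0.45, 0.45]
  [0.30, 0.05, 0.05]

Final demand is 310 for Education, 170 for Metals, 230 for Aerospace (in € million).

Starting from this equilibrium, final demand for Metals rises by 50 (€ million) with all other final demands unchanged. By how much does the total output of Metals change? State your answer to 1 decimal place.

Δx_2 = 116.2

I − A =
  [   1.00    -0.15    -0.25]
  [  -0.40     0.55    -0.45]
  [  -0.30    -0.05     0.95]
Cofactors of I−A, C_ij = (−1)^(i+j)·(minor ij) (rows/columns in the sector order above):
  C_11 = (0.55)(0.95) − (-0.45)(-0.05) = 0.5000
  C_12 = −[(-0.40)(0.95) − (-0.45)(-0.30)] = 0.5150
  C_13 = (-0.40)(-0.05) − (0.55)(-0.30) = 0.1850
  C_21 = −[(-0.15)(0.95) − (-0.25)(-0.05)] = 0.1550
  C_22 = (1.00)(0.95) − (-0.25)(-0.30) = 0.8750
  C_23 = −[(1.00)(-0.05) − (-0.15)(-0.30)] = 0.0950
  C_31 = (-0.15)(-0.45) − (-0.25)(0.55) = 0.2050
  C_32 = −[(1.00)(-0.45) − (-0.25)(-0.40)] = 0.5500
  C_33 = (1.00)(0.55) − (-0.15)(-0.40) = 0.4900
det(I−A) = Σ_j (I−A)_1j·C_1j = (1.00)(0.5000) + (-0.15)(0.5150) + (-0.25)(0.1850) = 0.3765
adj(I−A) = Cᵀ =
  [ 0.5000   0.1550   0.2050]
  [ 0.5150   0.8750   0.5500]
  [ 0.1850   0.0950   0.4900]
(I − A)⁻¹ = adj(I−A) / det(I−A) ≈
  [   1.3280     0.4117     0.5445]
  [   1.3679     2.3240     1.4608]
  [   0.4914     0.2523     1.3015]
Δx = (I − A)⁻¹ Δd with Δd having +50 in the Metals component and 0 elsewhere.
So Δx_2 = L_22 · (+50), where L_22 = adj(I−A)_22 / det(I−A) = 0.8750 / 0.3765.
Δx_2 = 0.8750 × (+50) / 0.3765 = 43.75 / 0.3765 ≈ 116.2.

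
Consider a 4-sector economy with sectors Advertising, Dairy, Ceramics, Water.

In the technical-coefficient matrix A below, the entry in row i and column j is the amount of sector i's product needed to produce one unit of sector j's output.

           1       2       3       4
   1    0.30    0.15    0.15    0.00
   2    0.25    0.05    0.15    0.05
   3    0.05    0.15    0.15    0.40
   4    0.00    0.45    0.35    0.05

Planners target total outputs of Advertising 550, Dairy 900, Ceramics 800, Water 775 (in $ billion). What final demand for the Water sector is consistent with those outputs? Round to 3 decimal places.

d_4 = 51.250

I − A =
  [   0.70    -0.15    -0.15     0.00]
  [  -0.25     0.95    -0.15    -0.05]
  [  -0.05    -0.15     0.85    -0.40]
  [   0.00    -0.45    -0.35     0.95]
d = (I − A) x:
  d_1 = (+0.70)·550 + (-0.15)·900 + (-0.15)·800 + (+0.00)·775 = 130.000
  d_2 = (-0.25)·550 + (+0.95)·900 + (-0.15)·800 + (-0.05)·775 = 558.750
  d_3 = (-0.05)·550 + (-0.15)·900 + (+0.85)·800 + (-0.40)·775 = 207.500
  d_4 = (+0.00)·550 + (-0.45)·900 + (-0.35)·800 + (+0.95)·775 = 51.250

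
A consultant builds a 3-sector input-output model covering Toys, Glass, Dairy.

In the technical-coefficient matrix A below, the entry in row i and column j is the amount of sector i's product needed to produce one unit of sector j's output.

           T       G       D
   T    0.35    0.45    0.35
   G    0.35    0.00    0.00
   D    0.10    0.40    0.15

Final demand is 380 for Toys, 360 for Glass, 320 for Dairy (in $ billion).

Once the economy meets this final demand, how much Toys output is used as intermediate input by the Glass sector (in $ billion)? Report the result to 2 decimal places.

I − A =
  [   0.65    -0.45    -0.35]
  [  -0.35     1.00     0.00]
  [  -0.10    -0.40     0.85]
Cofactors of I−A, C_ij = (−1)^(i+j)·(minor ij) (rows/columns in the sector order above):
  C_11 = (1.00)(0.85) − (0.00)(-0.40) = 0.8500
  C_12 = −[(-0.35)(0.85) − (0.00)(-0.10)] = 0.2975
  C_13 = (-0.35)(-0.40) − (1.00)(-0.10) = 0.2400
  C_21 = −[(-0.45)(0.85) − (-0.35)(-0.40)] = 0.5225
  C_22 = (0.65)(0.85) − (-0.35)(-0.10) = 0.5175
  C_23 = −[(0.65)(-0.40) − (-0.45)(-0.10)] = 0.3050
  C_31 = (-0.45)(0.00) − (-0.35)(1.00) = 0.3500
  C_32 = −[(0.65)(0.00) − (-0.35)(-0.35)] = 0.1225
  C_33 = (0.65)(1.00) − (-0.45)(-0.35) = 0.4925
det(I−A) = Σ_j (I−A)_1j·C_1j = (0.65)(0.8500) + (-0.45)(0.2975) + (-0.35)(0.2400) = 0.334625
adj(I−A) = Cᵀ =
  [ 0.8500   0.5225   0.3500]
  [ 0.2975   0.5175   0.1225]
  [ 0.2400   0.3050   0.4925]
(I − A)⁻¹ = adj(I−A) / det(I−A) ≈
  [   2.5402     1.5614     1.0459]
  [   0.8891     1.5465     0.3661]
  [   0.7172     0.9115     1.4718]
First solve x = (I − A)⁻¹ d = adj(I−A)·d / det(I−A); in particular x_G = (0.2975·380 + 0.5175·360 + 0.1225·320) / 0.334625 = 338.55 / 0.334625 ≈ 1011.7295.
Intermediate flow from T to G: z_TG = a_TG · x_G = 0.45 × 338.55 / 0.334625 = 152.3475 / 0.334625 ≈ 455.28.

z_TG = 455.28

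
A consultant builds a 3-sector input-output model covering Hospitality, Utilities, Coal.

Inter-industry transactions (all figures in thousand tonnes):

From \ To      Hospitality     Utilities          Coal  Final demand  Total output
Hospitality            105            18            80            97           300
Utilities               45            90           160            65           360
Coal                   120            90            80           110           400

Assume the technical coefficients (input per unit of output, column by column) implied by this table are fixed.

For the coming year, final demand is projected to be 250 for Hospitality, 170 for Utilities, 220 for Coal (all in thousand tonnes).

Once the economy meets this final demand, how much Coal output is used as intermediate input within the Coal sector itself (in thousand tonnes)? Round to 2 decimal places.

z_CC = 181.52

Technical coefficients a_ij = z_ij / X_j:
  a_HH = 105/300 = 0.35, a_UH = 45/300 = 0.15, a_CH = 120/300 = 0.40
  a_HU = 18/360 = 0.05, a_UU = 90/360 = 0.25, a_CU = 90/360 = 0.25
  a_HC = 80/400 = 0.20, a_UC = 160/400 = 0.40, a_CC = 80/400 = 0.20
I − A =
  [   0.65    -0.05    -0.20]
  [  -0.15     0.75    -0.40]
  [  -0.40    -0.25     0.80]
Cofactors of I−A, C_ij = (−1)^(i+j)·(minor ij) (rows/columns in the sector order above):
  C_11 = (0.75)(0.80) − (-0.40)(-0.25) = 0.5000
  C_12 = −[(-0.15)(0.80) − (-0.40)(-0.40)] = 0.2800
  C_13 = (-0.15)(-0.25) − (0.75)(-0.40) = 0.3375
  C_21 = −[(-0.05)(0.80) − (-0.20)(-0.25)] = 0.0900
  C_22 = (0.65)(0.80) − (-0.20)(-0.40) = 0.4400
  C_23 = −[(0.65)(-0.25) − (-0.05)(-0.40)] = 0.1825
  C_31 = (-0.05)(-0.40) − (-0.20)(0.75) = 0.1700
  C_32 = −[(0.65)(-0.40) − (-0.20)(-0.15)] = 0.2900
  C_33 = (0.65)(0.75) − (-0.05)(-0.15) = 0.4800
det(I−A) = Σ_j (I−A)_1j·C_1j = (0.65)(0.5000) + (-0.05)(0.2800) + (-0.20)(0.3375) = 0.2435
adj(I−A) = Cᵀ =
  [ 0.5000   0.0900   0.1700]
  [ 0.2800   0.4400   0.2900]
  [ 0.3375   0.1825   0.4800]
(I − A)⁻¹ = adj(I−A) / det(I−A) ≈
  [   2.0534     0.3696     0.6982]
  [   1.1499     1.8070     1.1910]
  [   1.3860     0.7495     1.9713]
First solve x = (I − A)⁻¹ d = adj(I−A)·d / det(I−A); in particular x_C = (0.3375·250 + 0.1825·170 + 0.4800·220) / 0.2435 = 221.00 / 0.2435 ≈ 907.5975.
Intermediate flow from C to C: z_CC = a_CC · x_C = 0.20 × 221.00 / 0.2435 = 44.20 / 0.2435 ≈ 181.52.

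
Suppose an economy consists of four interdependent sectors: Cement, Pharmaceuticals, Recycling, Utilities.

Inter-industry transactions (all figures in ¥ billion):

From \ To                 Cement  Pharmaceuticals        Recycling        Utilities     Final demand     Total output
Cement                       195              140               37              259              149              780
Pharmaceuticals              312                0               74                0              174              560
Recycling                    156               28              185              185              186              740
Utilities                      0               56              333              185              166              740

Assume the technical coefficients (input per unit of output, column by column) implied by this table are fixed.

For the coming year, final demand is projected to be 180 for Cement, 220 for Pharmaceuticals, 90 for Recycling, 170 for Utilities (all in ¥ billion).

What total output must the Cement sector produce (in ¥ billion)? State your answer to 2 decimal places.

Technical coefficients a_ij = z_ij / X_j:
  a_11 = 195/780 = 0.25, a_21 = 312/780 = 0.40, a_31 = 156/780 = 0.20, a_41 = 0/780 = 0.00
  a_12 = 140/560 = 0.25, a_22 = 0/560 = 0.00, a_32 = 28/560 = 0.05, a_42 = 56/560 = 0.10
  a_13 = 37/740 = 0.05, a_23 = 74/740 = 0.10, a_33 = 185/740 = 0.25, a_43 = 333/740 = 0.45
  a_14 = 259/740 = 0.35, a_24 = 0/740 = 0.00, a_34 = 185/740 = 0.25, a_44 = 185/740 = 0.25
I − A =
  [   0.75    -0.25    -0.05    -0.35]
  [  -0.40     1.00    -0.10     0.00]
  [  -0.20    -0.05     0.75    -0.25]
  [   0.00    -0.10    -0.45     0.75]
Compute the cofactors C_ij = (−1)^(i+j)·(3×3 minor ij) of I−A; the adjugate is their transpose:
adj(I−A) = Cᵀ =
  [ 0.443750   0.149750   0.217250   0.279500]
  [ 0.195000   0.298500   0.134250   0.135750]
  [ 0.175000   0.091375   0.473500   0.239500]
  [ 0.131000   0.094625   0.302000   0.467750]
det(I−A) = Σ_j (I−A)_1j·C_1j = (0.75)(0.443750) + (-0.25)(0.195000) + (-0.05)(0.175000) + (-0.35)(0.131000) = 0.2294625
(I − A)⁻¹ = adj(I−A) / det(I−A) ≈
  [   1.9339     0.6526     0.9468     1.2181]
  [   0.8498     1.3009     0.5851     0.5916]
  [   0.7627     0.3982     2.0635     1.0437]
  [   0.5709     0.4124     1.3161     2.0385]
x = (I − A)⁻¹ d = adj(I−A)·d / det(I−A), with det(I−A) = 0.2294625:
  x_1 = (0.443750·180 + 0.149750·220 + 0.217250·90 + 0.279500·170) / 0.2294625 = 179.8875 / 0.2294625 ≈ 783.95
  x_2 = (0.195000·180 + 0.298500·220 + 0.134250·90 + 0.135750·170) / 0.2294625 = 135.93 / 0.2294625 ≈ 592.38
  x_3 = (0.175000·180 + 0.091375·220 + 0.473500·90 + 0.239500·170) / 0.2294625 = 134.9325 / 0.2294625 ≈ 588.04
  x_4 = (0.131000·180 + 0.094625·220 + 0.302000·90 + 0.467750·170) / 0.2294625 = 151.095 / 0.2294625 ≈ 658.47

x_1 = 783.95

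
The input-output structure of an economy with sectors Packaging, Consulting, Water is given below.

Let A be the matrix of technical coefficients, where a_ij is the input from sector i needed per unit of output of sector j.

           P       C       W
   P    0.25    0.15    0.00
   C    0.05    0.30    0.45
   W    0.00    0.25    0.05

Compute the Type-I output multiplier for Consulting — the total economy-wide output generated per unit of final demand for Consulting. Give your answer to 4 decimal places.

m_C = 2.5599

I − A =
  [   0.75    -0.15     0.00]
  [  -0.05     0.70    -0.45]
  [   0.00    -0.25     0.95]
Cofactors of I−A, C_ij = (−1)^(i+j)·(minor ij) (rows/columns in the sector order above):
  C_11 = (0.70)(0.95) − (-0.45)(-0.25) = 0.5525
  C_12 = −[(-0.05)(0.95) − (-0.45)(0.00)] = 0.0475
  C_13 = (-0.05)(-0.25) − (0.70)(0.00) = 0.0125
  C_21 = −[(-0.15)(0.95) − (0.00)(-0.25)] = 0.1425
  C_22 = (0.75)(0.95) − (0.00)(0.00) = 0.7125
  C_23 = −[(0.75)(-0.25) − (-0.15)(0.00)] = 0.1875
  C_31 = (-0.15)(-0.45) − (0.00)(0.70) = 0.0675
  C_32 = −[(0.75)(-0.45) − (0.00)(-0.05)] = 0.3375
  C_33 = (0.75)(0.70) − (-0.15)(-0.05) = 0.5175
det(I−A) = Σ_j (I−A)_1j·C_1j = (0.75)(0.5525) + (-0.15)(0.0475) + (0.00)(0.0125) = 0.40725
adj(I−A) = Cᵀ =
  [ 0.5525   0.1425   0.0675]
  [ 0.0475   0.7125   0.3375]
  [ 0.0125   0.1875   0.5175]
(I − A)⁻¹ = adj(I−A) / det(I−A) ≈
  [   1.35666     0.34991     0.16575]
  [   0.11664     1.74954     0.82873]
  [   0.03069     0.46041     1.27072]
The output multiplier for sector j is the column-j sum of the Leontief inverse (I − A)⁻¹ = adj(I−A) / det(I−A).
Column C of adj(I−A): (0.1425, 0.7125, 0.1875); det(I−A) = 0.40725.
m_C = (0.1425 + 0.7125 + 0.1875) / 0.40725 = 1.0425 / 0.40725 ≈ 2.5599.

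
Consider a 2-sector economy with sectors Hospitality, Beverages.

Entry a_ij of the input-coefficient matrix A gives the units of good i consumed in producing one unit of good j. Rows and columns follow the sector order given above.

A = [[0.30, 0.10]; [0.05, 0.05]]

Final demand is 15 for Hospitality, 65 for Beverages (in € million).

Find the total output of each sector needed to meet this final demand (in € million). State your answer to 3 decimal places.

I − A =
  [   0.70    -0.10]
  [  -0.05     0.95]
det(I−A) = (0.70)(0.95) − (-0.10)(-0.05) = 0.6600
adj(I−A) = [[0.95, 0.10], [0.05, 0.70]]
(I − A)⁻¹ = adj(I−A) / det(I−A) ≈
  [   1.4394     0.1515]
  [   0.0758     1.0606]
x = (I − A)⁻¹ d = adj(I−A)·d / det(I−A), with det(I−A) = 0.6600:
  x_H = (0.95·15 + 0.10·65) / 0.6600 = 20.75 / 0.6600 ≈ 31.439
  x_B = (0.05·15 + 0.70·65) / 0.6600 = 46.25 / 0.6600 ≈ 70.076

x_H = 31.439, x_B = 70.076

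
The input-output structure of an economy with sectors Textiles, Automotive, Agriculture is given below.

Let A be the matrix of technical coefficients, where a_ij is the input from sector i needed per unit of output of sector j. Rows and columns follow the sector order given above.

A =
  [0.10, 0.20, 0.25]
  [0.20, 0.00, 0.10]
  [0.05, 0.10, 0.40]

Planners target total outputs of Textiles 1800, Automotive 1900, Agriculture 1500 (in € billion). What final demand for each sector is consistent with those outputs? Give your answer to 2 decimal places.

I − A =
  [   0.90    -0.20    -0.25]
  [  -0.20     1.00    -0.10]
  [  -0.05    -0.10     0.60]
d = (I − A) x:
  d_1 = (+0.90)·1800 + (-0.20)·1900 + (-0.25)·1500 = 865.00
  d_2 = (-0.20)·1800 + (+1.00)·1900 + (-0.10)·1500 = 1390.00
  d_3 = (-0.05)·1800 + (-0.10)·1900 + (+0.60)·1500 = 620.00

d_1 = 865.00, d_2 = 1390.00, d_3 = 620.00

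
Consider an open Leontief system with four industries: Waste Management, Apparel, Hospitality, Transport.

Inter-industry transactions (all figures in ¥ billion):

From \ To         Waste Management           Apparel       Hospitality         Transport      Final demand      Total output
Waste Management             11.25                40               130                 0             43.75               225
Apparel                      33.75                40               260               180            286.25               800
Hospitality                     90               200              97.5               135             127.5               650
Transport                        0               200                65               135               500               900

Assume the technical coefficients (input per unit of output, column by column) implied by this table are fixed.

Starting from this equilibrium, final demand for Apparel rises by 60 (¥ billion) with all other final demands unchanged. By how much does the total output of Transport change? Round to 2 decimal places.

Technical coefficients a_ij = z_ij / X_j:
  a_11 = 11.25/225 = 0.05, a_21 = 33.75/225 = 0.15, a_31 = 90/225 = 0.40, a_41 = 0/225 = 0.00
  a_12 = 40/800 = 0.05, a_22 = 40/800 = 0.05, a_32 = 200/800 = 0.25, a_42 = 200/800 = 0.25
  a_13 = 130/650 = 0.20, a_23 = 260/650 = 0.40, a_33 = 97.5/650 = 0.15, a_43 = 65/650 = 0.10
  a_14 = 0/900 = 0.00, a_24 = 180/900 = 0.20, a_34 = 135/900 = 0.15, a_44 = 135/900 = 0.15
I − A =
  [   0.95    -0.05    -0.20     0.00]
  [  -0.15     0.95    -0.40    -0.20]
  [  -0.40    -0.25     0.85    -0.15]
  [   0.00    -0.25    -0.10     0.85]
Compute the cofactors C_ij = (−1)^(i+j)·(3×3 minor ij) of I−A; the adjugate is their transpose:
adj(I−A) = Cᵀ =
  [ 0.524625   0.085375   0.169500   0.050000]
  [ 0.250125   0.604125   0.367500   0.207000]
  [ 0.340500   0.254500   0.713250   0.185750]
  [ 0.113625   0.207625   0.192000   0.574250]
det(I−A) = Σ_j (I−A)_1j·C_1j = (0.95)(0.524625) + (-0.05)(0.250125) + (-0.20)(0.340500) + (0.00)(0.113625) = 0.4177875
(I − A)⁻¹ = adj(I−A) / det(I−A) ≈
  [   1.2557     0.2044     0.4057     0.1197]
  [   0.5987     1.4460     0.8796     0.4955]
  [   0.8150     0.6092     1.7072     0.4446]
  [   0.2720     0.4970     0.4596     1.3745]
Δx = (I − A)⁻¹ Δd with Δd having +60 in the Apparel component and 0 elsewhere.
So Δx_4 = L_42 · (+60), where L_42 = adj(I−A)_42 / det(I−A) = 0.207625 / 0.4177875.
Δx_4 = 0.207625 × (+60) / 0.4177875 = 12.4575 / 0.4177875 ≈ 29.82.

Δx_4 = 29.82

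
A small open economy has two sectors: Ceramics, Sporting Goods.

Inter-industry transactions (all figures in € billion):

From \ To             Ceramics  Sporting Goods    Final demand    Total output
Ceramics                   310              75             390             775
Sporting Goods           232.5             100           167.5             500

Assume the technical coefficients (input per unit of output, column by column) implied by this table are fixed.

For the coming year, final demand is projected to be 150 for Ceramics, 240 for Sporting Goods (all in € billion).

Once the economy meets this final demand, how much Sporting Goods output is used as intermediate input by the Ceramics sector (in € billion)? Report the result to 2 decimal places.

Technical coefficients a_ij = z_ij / X_j:
  a_CC = 310/775 = 0.40, a_SC = 232.5/775 = 0.30
  a_CS = 75/500 = 0.15, a_SS = 100/500 = 0.20
I − A =
  [   0.60    -0.15]
  [  -0.30     0.80]
det(I−A) = (0.60)(0.80) − (-0.15)(-0.30) = 0.4350
adj(I−A) = [[0.80, 0.15], [0.30, 0.60]]
(I − A)⁻¹ = adj(I−A) / det(I−A) ≈
  [   1.8391     0.3448]
  [   0.6897     1.3793]
First solve x = (I − A)⁻¹ d = adj(I−A)·d / det(I−A); in particular x_C = (0.80·150 + 0.15·240) / 0.4350 = 156.00 / 0.4350 ≈ 358.6207.
Intermediate flow from S to C: z_SC = a_SC · x_C = 0.30 × 156.00 / 0.4350 = 46.80 / 0.4350 ≈ 107.59.

z_SC = 107.59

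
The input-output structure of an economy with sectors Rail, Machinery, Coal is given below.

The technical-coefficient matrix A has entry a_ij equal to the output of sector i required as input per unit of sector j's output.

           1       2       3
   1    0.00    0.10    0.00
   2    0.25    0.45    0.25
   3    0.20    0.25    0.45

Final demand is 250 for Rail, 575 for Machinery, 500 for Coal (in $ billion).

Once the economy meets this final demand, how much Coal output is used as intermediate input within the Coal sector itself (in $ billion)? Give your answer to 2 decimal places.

z_33 = 937.37

I − A =
  [   1.00    -0.10     0.00]
  [  -0.25     0.55    -0.25]
  [  -0.20    -0.25     0.55]
Cofactors of I−A, C_ij = (−1)^(i+j)·(minor ij) (rows/columns in the sector order above):
  C_11 = (0.55)(0.55) − (-0.25)(-0.25) = 0.2400
  C_12 = −[(-0.25)(0.55) − (-0.25)(-0.20)] = 0.1875
  C_13 = (-0.25)(-0.25) − (0.55)(-0.20) = 0.1725
  C_21 = −[(-0.10)(0.55) − (0.00)(-0.25)] = 0.0550
  C_22 = (1.00)(0.55) − (0.00)(-0.20) = 0.5500
  C_23 = −[(1.00)(-0.25) − (-0.10)(-0.20)] = 0.2700
  C_31 = (-0.10)(-0.25) − (0.00)(0.55) = 0.0250
  C_32 = −[(1.00)(-0.25) − (0.00)(-0.25)] = 0.2500
  C_33 = (1.00)(0.55) − (-0.10)(-0.25) = 0.5250
det(I−A) = Σ_j (I−A)_1j·C_1j = (1.00)(0.2400) + (-0.10)(0.1875) + (0.00)(0.1725) = 0.22125
adj(I−A) = Cᵀ =
  [ 0.2400   0.0550   0.0250]
  [ 0.1875   0.5500   0.2500]
  [ 0.1725   0.2700   0.5250]
(I − A)⁻¹ = adj(I−A) / det(I−A) ≈
  [   1.0847     0.2486     0.1130]
  [   0.8475     2.4859     1.1299]
  [   0.7797     1.2203     2.3729]
First solve x = (I − A)⁻¹ d = adj(I−A)·d / det(I−A); in particular x_3 = (0.1725·250 + 0.2700·575 + 0.5250·500) / 0.22125 = 460.875 / 0.22125 ≈ 2083.0508.
Intermediate flow from 3 to 3: z_33 = a_33 · x_3 = 0.45 × 460.875 / 0.22125 = 207.39375 / 0.22125 ≈ 937.37.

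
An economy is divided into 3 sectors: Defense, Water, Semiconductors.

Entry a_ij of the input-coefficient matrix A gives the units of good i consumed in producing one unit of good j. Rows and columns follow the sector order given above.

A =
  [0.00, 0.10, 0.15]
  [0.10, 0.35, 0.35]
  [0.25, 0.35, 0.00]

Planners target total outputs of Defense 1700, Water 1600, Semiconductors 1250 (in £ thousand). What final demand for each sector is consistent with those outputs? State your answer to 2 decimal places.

I − A =
  [   1.00    -0.10    -0.15]
  [  -0.10     0.65    -0.35]
  [  -0.25    -0.35     1.00]
d = (I − A) x:
  d_1 = (+1.00)·1700 + (-0.10)·1600 + (-0.15)·1250 = 1352.50
  d_2 = (-0.10)·1700 + (+0.65)·1600 + (-0.35)·1250 = 432.50
  d_3 = (-0.25)·1700 + (-0.35)·1600 + (+1.00)·1250 = 265.00

d_1 = 1352.50, d_2 = 432.50, d_3 = 265.00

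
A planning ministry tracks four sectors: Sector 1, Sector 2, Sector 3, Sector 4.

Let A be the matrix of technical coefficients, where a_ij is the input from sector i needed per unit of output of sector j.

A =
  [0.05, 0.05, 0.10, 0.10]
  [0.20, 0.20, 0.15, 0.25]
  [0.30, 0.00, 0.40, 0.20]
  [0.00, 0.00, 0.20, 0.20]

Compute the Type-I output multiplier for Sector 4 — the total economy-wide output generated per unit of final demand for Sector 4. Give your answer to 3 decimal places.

I − A =
  [   0.95    -0.05    -0.10    -0.10]
  [  -0.20     0.80    -0.15    -0.25]
  [  -0.30     0.00     0.60    -0.20]
  [   0.00     0.00    -0.20     0.80]
Compute the cofactors C_ij = (−1)^(i+j)·(3×3 minor ij) of I−A; the adjugate is their transpose:
adj(I−A) = Cᵀ =
  [ 0.35200   0.02200   0.08850   0.07300]
  [ 0.13900   0.38800   0.18150   0.18400]
  [ 0.19200   0.01200   0.60000   0.17775]
  [ 0.04800   0.00300   0.15000   0.42375]
det(I−A) = Σ_j (I−A)_1j·C_1j = (0.95)(0.35200) + (-0.05)(0.13900) + (-0.10)(0.19200) + (-0.10)(0.04800) = 0.30345
(I − A)⁻¹ = adj(I−A) / det(I−A) ≈
  [   1.1600     0.0725     0.2916     0.2406]
  [   0.4581     1.2786     0.5981     0.6064]
  [   0.6327     0.0395     1.9773     0.5858]
  [   0.1582     0.0099     0.4943     1.3964]
The output multiplier for sector j is the column-j sum of the Leontief inverse (I − A)⁻¹ = adj(I−A) / det(I−A).
Column 4 of adj(I−A): (0.07300, 0.18400, 0.17775, 0.42375); det(I−A) = 0.30345.
m_4 = (0.07300 + 0.18400 + 0.17775 + 0.42375) / 0.30345 = 0.8585 / 0.30345 ≈ 2.829.

m_4 = 2.829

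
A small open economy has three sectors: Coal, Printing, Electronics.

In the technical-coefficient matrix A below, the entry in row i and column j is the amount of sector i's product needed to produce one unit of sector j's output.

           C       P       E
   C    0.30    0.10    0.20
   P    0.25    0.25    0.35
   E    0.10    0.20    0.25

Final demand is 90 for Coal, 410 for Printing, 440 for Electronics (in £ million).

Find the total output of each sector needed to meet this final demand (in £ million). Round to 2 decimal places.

x_C = 581.09, x_P = 1199.58, x_E = 984.03

I − A =
  [   0.70    -0.10    -0.20]
  [  -0.25     0.75    -0.35]
  [  -0.10    -0.20     0.75]
Cofactors of I−A, C_ij = (−1)^(i+j)·(minor ij) (rows/columns in the sector order above):
  C_11 = (0.75)(0.75) − (-0.35)(-0.20) = 0.4925
  C_12 = −[(-0.25)(0.75) − (-0.35)(-0.10)] = 0.2225
  C_13 = (-0.25)(-0.20) − (0.75)(-0.10) = 0.1250
  C_21 = −[(-0.10)(0.75) − (-0.20)(-0.20)] = 0.1150
  C_22 = (0.70)(0.75) − (-0.20)(-0.10) = 0.5050
  C_23 = −[(0.70)(-0.20) − (-0.10)(-0.10)] = 0.1500
  C_31 = (-0.10)(-0.35) − (-0.20)(0.75) = 0.1850
  C_32 = −[(0.70)(-0.35) − (-0.20)(-0.25)] = 0.2950
  C_33 = (0.70)(0.75) − (-0.10)(-0.25) = 0.5000
det(I−A) = Σ_j (I−A)_1j·C_1j = (0.70)(0.4925) + (-0.10)(0.2225) + (-0.20)(0.1250) = 0.2975
adj(I−A) = Cᵀ =
  [ 0.4925   0.1150   0.1850]
  [ 0.2225   0.5050   0.2950]
  [ 0.1250   0.1500   0.5000]
(I − A)⁻¹ = adj(I−A) / det(I−A) ≈
  [   1.6555     0.3866     0.6218]
  [   0.7479     1.6975     0.9916]
  [   0.4202     0.5042     1.6807]
x = (I − A)⁻¹ d = adj(I−A)·d / det(I−A), with det(I−A) = 0.2975:
  x_C = (0.4925·90 + 0.1150·410 + 0.1850·440) / 0.2975 = 172.875 / 0.2975 ≈ 581.09
  x_P = (0.2225·90 + 0.5050·410 + 0.2950·440) / 0.2975 = 356.875 / 0.2975 ≈ 1199.58
  x_E = (0.1250·90 + 0.1500·410 + 0.5000·440) / 0.2975 = 292.75 / 0.2975 ≈ 984.03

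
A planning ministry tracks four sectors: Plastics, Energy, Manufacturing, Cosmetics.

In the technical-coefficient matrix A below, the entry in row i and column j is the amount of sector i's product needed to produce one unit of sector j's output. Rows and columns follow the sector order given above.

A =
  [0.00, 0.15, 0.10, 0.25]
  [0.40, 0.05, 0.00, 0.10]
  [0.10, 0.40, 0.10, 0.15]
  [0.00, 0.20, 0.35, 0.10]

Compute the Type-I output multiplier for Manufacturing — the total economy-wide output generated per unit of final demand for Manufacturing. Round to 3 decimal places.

I − A =
  [   1.00    -0.15    -0.10    -0.25]
  [  -0.40     0.95     0.00    -0.10]
  [  -0.10    -0.40     0.90    -0.15]
  [   0.00    -0.20    -0.35     0.90]
Compute the cofactors C_ij = (−1)^(i+j)·(3×3 minor ij) of I−A; the adjugate is their transpose:
adj(I−A) = Cᵀ =
  [ 0.687625   0.232625   0.171875   0.245500]
  [ 0.306500   0.739750   0.106000   0.185000]
  [ 0.239500   0.408500   0.761000   0.238750]
  [ 0.161250   0.323250   0.319500   0.775500]
det(I−A) = Σ_j (I−A)_1j·C_1j = (1.00)(0.687625) + (-0.15)(0.306500) + (-0.10)(0.239500) + (-0.25)(0.161250) = 0.5773875
(I − A)⁻¹ = adj(I−A) / det(I−A) ≈
  [   1.1909     0.4029     0.2977     0.4252]
  [   0.5308     1.2812     0.1836     0.3204]
  [   0.4148     0.7075     1.3180     0.4135]
  [   0.2793     0.5598     0.5534     1.3431]
The output multiplier for sector j is the column-j sum of the Leontief inverse (I − A)⁻¹ = adj(I−A) / det(I−A).
Column 3 of adj(I−A): (0.171875, 0.106000, 0.761000, 0.319500); det(I−A) = 0.5773875.
m_3 = (0.171875 + 0.106000 + 0.761000 + 0.319500) / 0.5773875 = 1.358375 / 0.5773875 ≈ 2.353.

m_3 = 2.353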